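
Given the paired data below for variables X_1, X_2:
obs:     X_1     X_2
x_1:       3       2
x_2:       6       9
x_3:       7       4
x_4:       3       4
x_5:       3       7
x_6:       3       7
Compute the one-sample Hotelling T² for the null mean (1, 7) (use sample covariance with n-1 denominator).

Step 1 — sample mean vector:
  mean(X_1) = (3 + 6 + 7 + 3 + 3 + 3) / 6 = 25/6 = 4.1667
  mean(X_2) = (2 + 9 + 4 + 4 + 7 + 7) / 6 = 33/6 = 5.5
  x̄ = (4.1667, 5.5),  deviation x̄ - mu_0 = (4.1667, 5.5) - (1, 7) = (3.1667, -1.5).

Step 2 — sample covariance matrix, S[i,j] = (1/(n-1)) · Σ_k (x_{k,i} - mean_i) · (x_{k,j} - mean_j), divisor n-1 = 5:
  S[X_1,X_1] = ((-1.1667)·(-1.1667) + (1.8333)·(1.8333) + (2.8333)·(2.8333) + (-1.1667)·(-1.1667) + (-1.1667)·(-1.1667) + (-1.1667)·(-1.1667)) / 5 = 16.8333/5 = 3.3667
  S[X_1,X_2] = ((-1.1667)·(-3.5) + (1.8333)·(3.5) + (2.8333)·(-1.5) + (-1.1667)·(-1.5) + (-1.1667)·(1.5) + (-1.1667)·(1.5)) / 5 = 4.5/5 = 0.9
  S[X_2,X_2] = ((-3.5)·(-3.5) + (3.5)·(3.5) + (-1.5)·(-1.5) + (-1.5)·(-1.5) + (1.5)·(1.5) + (1.5)·(1.5)) / 5 = 33.5/5 = 6.7
  S = [[3.3667, 0.9],
 [0.9, 6.7]].

Step 3 — invert S. det(S) = 3.3667·6.7 - (0.9)² = 21.7467.
  S^{-1} = (1/det) · [[d, -b], [-b, a]] = [[0.3081, -0.0414],
 [-0.0414, 0.1548]].

Step 4 — quadratic form (x̄ - mu_0)^T · S^{-1} · (x̄ - mu_0):
  S^{-1} · (x̄ - mu_0) = (1.0377, -0.3633),
  (x̄ - mu_0)^T · [...] = (3.1667)·(1.0377) + (-1.5)·(-0.3633) = 3.831.

Step 5 — scale by n: T² = 6 · 3.831 = 22.9859.

T² ≈ 22.9859


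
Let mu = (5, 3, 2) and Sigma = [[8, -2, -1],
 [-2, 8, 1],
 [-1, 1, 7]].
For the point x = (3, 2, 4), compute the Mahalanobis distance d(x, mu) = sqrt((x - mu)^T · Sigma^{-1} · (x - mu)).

Step 1 — centre the observation: (x - mu) = (-2, -1, 2).

Step 2 — invert Sigma (cofactor / det for 3×3, or solve directly):
  Sigma^{-1} = [[0.1348, 0.0319, 0.0147],
 [0.0319, 0.1348, -0.0147],
 [0.0147, -0.0147, 0.1471]].

Step 3 — form the quadratic (x - mu)^T · Sigma^{-1} · (x - mu):
  Sigma^{-1} · (x - mu) = (-0.2721, -0.2279, 0.2794).
  (x - mu)^T · [Sigma^{-1} · (x - mu)] = (-2)·(-0.2721) + (-1)·(-0.2279) + (2)·(0.2794) = 1.3309.

Step 4 — take square root: d = √(1.3309) ≈ 1.1536.

d(x, mu) = √(1.3309) ≈ 1.1536


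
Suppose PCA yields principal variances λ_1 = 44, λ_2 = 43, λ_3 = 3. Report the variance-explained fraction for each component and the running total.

Step 1 — total variance = trace(Sigma) = Σ λ_i = 44 + 43 + 3 = 90.

Step 2 — fraction explained by component i = λ_i / Σ λ:
  PC1: 44/90 = 0.4889
  PC2: 43/90 = 0.4778
  PC3: 3/90 = 0.0333

Step 3 — cumulative fraction after k components = (λ_1 + ... + λ_k) / Σ λ:
  k = 1: 44/90 = 0.4889
  k = 2: (44 + 43)/90 = 87/90 = 0.9667
  k = 3: (44 + 43 + 3)/90 = 90/90 = 1

Summary (fraction, with percent):

explained: PC1 0.4889 (48.89%), PC2 0.4778 (47.78%), PC3 0.0333 (3.33%);  cumulative: 0.4889, 0.9667, 1


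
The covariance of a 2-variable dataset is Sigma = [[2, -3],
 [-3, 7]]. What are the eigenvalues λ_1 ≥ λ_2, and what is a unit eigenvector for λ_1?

Step 1 — characteristic polynomial of 2×2 Sigma:
  det(Sigma - λI) = λ² - trace · λ + det = 0.
  trace = 2 + 7 = 9, det = 2·7 - (-3)² = 5.
Step 2 — discriminant:
  Δ = trace² - 4·det = 81 - 20 = 61.
Step 3 — eigenvalues:
  λ = (trace ± √Δ)/2 = (9 ± 7.8102)/2,
  λ_1 = 8.4051,  λ_2 = 0.5949.

Step 4 — unit eigenvector for λ_1: solve (Sigma - λ_1 I)v = 0. First row:
  (2 - 8.4051)·v_x + (-3)·v_y = 0, i.e. (-6.4051)·v_x + (-3)·v_y = 0,
  so v ∝ (b, λ_1 - a) = (-3, 6.4051); multiply by -1 so the first entry is positive: u = (3, -6.4051).
  ||u|| = √((3)² + (-6.4051)²) = √(50.0256) ≈ 7.0729,
  v_1 = u/||u|| ≈ (0.4242, -0.9056) (||v_1|| = 1).

λ_1 = 8.4051,  λ_2 = 0.5949;  v_1 ≈ (0.4242, -0.9056)


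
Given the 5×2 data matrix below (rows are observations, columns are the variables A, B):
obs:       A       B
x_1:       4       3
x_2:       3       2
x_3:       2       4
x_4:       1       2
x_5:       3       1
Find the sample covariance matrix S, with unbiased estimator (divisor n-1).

Step 1 — column means:
  mean(A) = (4 + 3 + 2 + 1 + 3) / 5 = 13/5 = 2.6
  mean(B) = (3 + 2 + 4 + 2 + 1) / 5 = 12/5 = 2.4

Step 2 — sample covariance S[i,j] = (1/(n-1)) · Σ_k (x_{k,i} - mean_i) · (x_{k,j} - mean_j), with n-1 = 4.
  S[A,A] = ((1.4)·(1.4) + (0.4)·(0.4) + (-0.6)·(-0.6) + (-1.6)·(-1.6) + (0.4)·(0.4)) / 4 = 5.2/4 = 1.3
  S[A,B] = ((1.4)·(0.6) + (0.4)·(-0.4) + (-0.6)·(1.6) + (-1.6)·(-0.4) + (0.4)·(-1.4)) / 4 = -0.2/4 = -0.05
  S[B,B] = ((0.6)·(0.6) + (-0.4)·(-0.4) + (1.6)·(1.6) + (-0.4)·(-0.4) + (-1.4)·(-1.4)) / 4 = 5.2/4 = 1.3

S is symmetric (S[j,i] = S[i,j]). Assembling:

S = [[1.3, -0.05],
 [-0.05, 1.3]]


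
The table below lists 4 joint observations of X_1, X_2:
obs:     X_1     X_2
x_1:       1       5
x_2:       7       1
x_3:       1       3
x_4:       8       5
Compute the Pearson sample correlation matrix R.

Step 1 — column means:
  mean(X_1) = (1 + 7 + 1 + 8) / 4 = 17/4 = 4.25
  mean(X_2) = (5 + 1 + 3 + 5) / 4 = 14/4 = 3.5

Step 2 — sample variances and covariances s[i,j] = (1/(n-1)) · Σ_k (x_{k,i} - mean_i) · (x_{k,j} - mean_j), with n-1 = 3:
  s[X_1,X_1] = ((-3.25)·(-3.25) + (2.75)·(2.75) + (-3.25)·(-3.25) + (3.75)·(3.75)) / 3 = 42.75/3 = 14.25
  s[X_1,X_2] = ((-3.25)·(1.5) + (2.75)·(-2.5) + (-3.25)·(-0.5) + (3.75)·(1.5)) / 3 = -4.5/3 = -1.5
  s[X_2,X_2] = ((1.5)·(1.5) + (-2.5)·(-2.5) + (-0.5)·(-0.5) + (1.5)·(1.5)) / 3 = 11/3 = 3.6667
  Sample standard deviations s_i = √(s[i,i]):
  s(X_1) = √(14.25) = 3.7749
  s(X_2) = √(3.6667) = 1.9149

Step 3 — r_{ij} = s_{ij} / (s_i · s_j):
  r[X_1,X_1] = 1 (diagonal).
  r[X_1,X_2] = -1.5 / (3.7749 · 1.9149) = -1.5 / 7.2284 = -0.2075
  r[X_2,X_2] = 1 (diagonal).

R is symmetric with unit diagonal. Assembling:

R = [[1, -0.2075],
 [-0.2075, 1]]


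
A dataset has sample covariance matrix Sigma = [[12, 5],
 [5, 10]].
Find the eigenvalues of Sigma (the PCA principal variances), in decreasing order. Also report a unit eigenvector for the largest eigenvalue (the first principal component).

Step 1 — characteristic polynomial of 2×2 Sigma:
  det(Sigma - λI) = λ² - trace · λ + det = 0.
  trace = 12 + 10 = 22, det = 12·10 - (5)² = 95.
Step 2 — discriminant:
  Δ = trace² - 4·det = 484 - 380 = 104.
Step 3 — eigenvalues:
  λ = (trace ± √Δ)/2 = (22 ± 10.198)/2,
  λ_1 = 16.099,  λ_2 = 5.901.

Step 4 — unit eigenvector for λ_1: solve (Sigma - λ_1 I)v = 0. First row:
  (12 - 16.099)·v_x + (5)·v_y = 0, i.e. (-4.099)·v_x + (5)·v_y = 0,
  so v ∝ (b, λ_1 - a) = (5, 4.099) = u.
  ||u|| = √((5)² + (4.099)²) = √(41.802) ≈ 6.4654,
  v_1 = u/||u|| ≈ (0.7733, 0.634) (||v_1|| = 1).

λ_1 = 16.099,  λ_2 = 5.901;  v_1 ≈ (0.7733, 0.634)


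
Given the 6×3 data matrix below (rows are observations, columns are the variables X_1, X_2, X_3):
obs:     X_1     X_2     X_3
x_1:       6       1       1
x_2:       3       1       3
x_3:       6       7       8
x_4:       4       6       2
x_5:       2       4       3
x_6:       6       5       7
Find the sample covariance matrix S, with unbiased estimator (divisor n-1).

Step 1 — column means:
  mean(X_1) = (6 + 3 + 6 + 4 + 2 + 6) / 6 = 27/6 = 4.5
  mean(X_2) = (1 + 1 + 7 + 6 + 4 + 5) / 6 = 24/6 = 4
  mean(X_3) = (1 + 3 + 8 + 2 + 3 + 7) / 6 = 24/6 = 4

Step 2 — sample covariance S[i,j] = (1/(n-1)) · Σ_k (x_{k,i} - mean_i) · (x_{k,j} - mean_j), with n-1 = 5.
  S[X_1,X_1] = ((1.5)·(1.5) + (-1.5)·(-1.5) + (1.5)·(1.5) + (-0.5)·(-0.5) + (-2.5)·(-2.5) + (1.5)·(1.5)) / 5 = 15.5/5 = 3.1
  S[X_1,X_2] = ((1.5)·(-3) + (-1.5)·(-3) + (1.5)·(3) + (-0.5)·(2) + (-2.5)·(0) + (1.5)·(1)) / 5 = 5/5 = 1
  S[X_1,X_3] = ((1.5)·(-3) + (-1.5)·(-1) + (1.5)·(4) + (-0.5)·(-2) + (-2.5)·(-1) + (1.5)·(3)) / 5 = 11/5 = 2.2
  S[X_2,X_2] = ((-3)·(-3) + (-3)·(-3) + (3)·(3) + (2)·(2) + (0)·(0) + (1)·(1)) / 5 = 32/5 = 6.4
  S[X_2,X_3] = ((-3)·(-3) + (-3)·(-1) + (3)·(4) + (2)·(-2) + (0)·(-1) + (1)·(3)) / 5 = 23/5 = 4.6
  S[X_3,X_3] = ((-3)·(-3) + (-1)·(-1) + (4)·(4) + (-2)·(-2) + (-1)·(-1) + (3)·(3)) / 5 = 40/5 = 8

S is symmetric (S[j,i] = S[i,j]). Assembling:

S = [[3.1, 1, 2.2],
 [1, 6.4, 4.6],
 [2.2, 4.6, 8]]


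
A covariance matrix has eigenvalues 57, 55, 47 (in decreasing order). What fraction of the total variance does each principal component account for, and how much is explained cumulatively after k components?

Step 1 — total variance = trace(Sigma) = Σ λ_i = 57 + 55 + 47 = 159.

Step 2 — fraction explained by component i = λ_i / Σ λ:
  PC1: 57/159 = 0.3585
  PC2: 55/159 = 0.3459
  PC3: 47/159 = 0.2956

Step 3 — cumulative fraction after k components = (λ_1 + ... + λ_k) / Σ λ:
  k = 1: 57/159 = 0.3585
  k = 2: (57 + 55)/159 = 112/159 = 0.7044
  k = 3: (57 + 55 + 47)/159 = 159/159 = 1

Summary (fraction, with percent):

explained: PC1 0.3585 (35.85%), PC2 0.3459 (34.59%), PC3 0.2956 (29.56%);  cumulative: 0.3585, 0.7044, 1


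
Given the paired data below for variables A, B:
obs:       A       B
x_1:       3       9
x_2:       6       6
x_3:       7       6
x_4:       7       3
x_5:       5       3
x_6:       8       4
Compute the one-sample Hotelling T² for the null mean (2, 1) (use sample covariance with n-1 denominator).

Step 1 — sample mean vector:
  mean(A) = (3 + 6 + 7 + 7 + 5 + 8) / 6 = 36/6 = 6
  mean(B) = (9 + 6 + 6 + 3 + 3 + 4) / 6 = 31/6 = 5.1667
  x̄ = (6, 5.1667),  deviation x̄ - mu_0 = (6, 5.1667) - (2, 1) = (4, 4.1667).

Step 2 — sample covariance matrix, S[i,j] = (1/(n-1)) · Σ_k (x_{k,i} - mean_i) · (x_{k,j} - mean_j), divisor n-1 = 5:
  S[A,A] = ((-3)·(-3) + (0)·(0) + (1)·(1) + (1)·(1) + (-1)·(-1) + (2)·(2)) / 5 = 16/5 = 3.2
  S[A,B] = ((-3)·(3.8333) + (0)·(0.8333) + (1)·(0.8333) + (1)·(-2.1667) + (-1)·(-2.1667) + (2)·(-1.1667)) / 5 = -13/5 = -2.6
  S[B,B] = ((3.8333)·(3.8333) + (0.8333)·(0.8333) + (0.8333)·(0.8333) + (-2.1667)·(-2.1667) + (-2.1667)·(-2.1667) + (-1.1667)·(-1.1667)) / 5 = 26.8333/5 = 5.3667
  S = [[3.2, -2.6],
 [-2.6, 5.3667]].

Step 3 — invert S. det(S) = 3.2·5.3667 - (-2.6)² = 10.4133.
  S^{-1} = (1/det) · [[d, -b], [-b, a]] = [[0.5154, 0.2497],
 [0.2497, 0.3073]].

Step 4 — quadratic form (x̄ - mu_0)^T · S^{-1} · (x̄ - mu_0):
  S^{-1} · (x̄ - mu_0) = (3.1018, 2.2791),
  (x̄ - mu_0)^T · [...] = (4)·(3.1018) + (4.1667)·(2.2791) = 21.9035.

Step 5 — scale by n: T² = 6 · 21.9035 = 131.4213.

T² ≈ 131.4213


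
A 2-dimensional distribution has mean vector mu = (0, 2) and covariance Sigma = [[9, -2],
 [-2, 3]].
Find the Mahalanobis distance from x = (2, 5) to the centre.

Step 1 — centre the observation: (x - mu) = (2, 3).

Step 2 — invert Sigma. det(Sigma) = 9·3 - (-2)² = 23.
  Sigma^{-1} = (1/det) · [[d, -b], [-b, a]] = [[0.1304, 0.087],
 [0.087, 0.3913]].

Step 3 — form the quadratic (x - mu)^T · Sigma^{-1} · (x - mu):
  Sigma^{-1} · (x - mu) = (0.5217, 1.3478).
  (x - mu)^T · [Sigma^{-1} · (x - mu)] = (2)·(0.5217) + (3)·(1.3478) = 5.087.

Step 4 — take square root: d = √(5.087) ≈ 2.2554.

d(x, mu) = √(5.087) ≈ 2.2554


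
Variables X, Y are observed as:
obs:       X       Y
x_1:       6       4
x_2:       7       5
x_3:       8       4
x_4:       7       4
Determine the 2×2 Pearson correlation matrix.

Step 1 — column means:
  mean(X) = (6 + 7 + 8 + 7) / 4 = 28/4 = 7
  mean(Y) = (4 + 5 + 4 + 4) / 4 = 17/4 = 4.25

Step 2 — sample variances and covariances s[i,j] = (1/(n-1)) · Σ_k (x_{k,i} - mean_i) · (x_{k,j} - mean_j), with n-1 = 3:
  s[X,X] = ((-1)·(-1) + (0)·(0) + (1)·(1) + (0)·(0)) / 3 = 2/3 = 0.6667
  s[X,Y] = ((-1)·(-0.25) + (0)·(0.75) + (1)·(-0.25) + (0)·(-0.25)) / 3 = 0/3 = 0
  s[Y,Y] = ((-0.25)·(-0.25) + (0.75)·(0.75) + (-0.25)·(-0.25) + (-0.25)·(-0.25)) / 3 = 0.75/3 = 0.25
  Sample standard deviations s_i = √(s[i,i]):
  s(X) = √(0.6667) = 0.8165
  s(Y) = √(0.25) = 0.5

Step 3 — r_{ij} = s_{ij} / (s_i · s_j):
  r[X,X] = 1 (diagonal).
  r[X,Y] = 0 / (0.8165 · 0.5) = 0 / 0.4082 = 0
  r[Y,Y] = 1 (diagonal).

R is symmetric with unit diagonal. Assembling:

R = [[1, 0],
 [0, 1]]


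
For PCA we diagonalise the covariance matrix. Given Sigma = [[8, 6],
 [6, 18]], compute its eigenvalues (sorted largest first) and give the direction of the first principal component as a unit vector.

Step 1 — characteristic polynomial of 2×2 Sigma:
  det(Sigma - λI) = λ² - trace · λ + det = 0.
  trace = 8 + 18 = 26, det = 8·18 - (6)² = 108.
Step 2 — discriminant:
  Δ = trace² - 4·det = 676 - 432 = 244.
Step 3 — eigenvalues:
  λ = (trace ± √Δ)/2 = (26 ± 15.6205)/2,
  λ_1 = 20.8102,  λ_2 = 5.1898.

Step 4 — unit eigenvector for λ_1: solve (Sigma - λ_1 I)v = 0. First row:
  (8 - 20.8102)·v_x + (6)·v_y = 0, i.e. (-12.8102)·v_x + (6)·v_y = 0,
  so v ∝ (b, λ_1 - a) = (6, 12.8102) = u.
  ||u|| = √((6)² + (12.8102)²) = √(200.1025) ≈ 14.1458,
  v_1 = u/||u|| ≈ (0.4242, 0.9056) (||v_1|| = 1).

λ_1 = 20.8102,  λ_2 = 5.1898;  v_1 ≈ (0.4242, 0.9056)


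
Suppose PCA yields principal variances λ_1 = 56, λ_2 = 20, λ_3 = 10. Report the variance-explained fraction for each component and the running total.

Step 1 — total variance = trace(Sigma) = Σ λ_i = 56 + 20 + 10 = 86.

Step 2 — fraction explained by component i = λ_i / Σ λ:
  PC1: 56/86 = 0.6512
  PC2: 20/86 = 0.2326
  PC3: 10/86 = 0.1163

Step 3 — cumulative fraction after k components = (λ_1 + ... + λ_k) / Σ λ:
  k = 1: 56/86 = 0.6512
  k = 2: (56 + 20)/86 = 76/86 = 0.8837
  k = 3: (56 + 20 + 10)/86 = 86/86 = 1

Summary (fraction, with percent):

explained: PC1 0.6512 (65.12%), PC2 0.2326 (23.26%), PC3 0.1163 (11.63%);  cumulative: 0.6512, 0.8837, 1


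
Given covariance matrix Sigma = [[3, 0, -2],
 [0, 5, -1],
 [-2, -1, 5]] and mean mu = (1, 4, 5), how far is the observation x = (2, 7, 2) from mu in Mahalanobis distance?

Step 1 — centre the observation: (x - mu) = (1, 3, -3).

Step 2 — invert Sigma (cofactor / det for 3×3, or solve directly):
  Sigma^{-1} = [[0.4615, 0.0385, 0.1923],
 [0.0385, 0.2115, 0.0577],
 [0.1923, 0.0577, 0.2885]].

Step 3 — form the quadratic (x - mu)^T · Sigma^{-1} · (x - mu):
  Sigma^{-1} · (x - mu) = (0, 0.5, -0.5).
  (x - mu)^T · [Sigma^{-1} · (x - mu)] = (1)·(0) + (3)·(0.5) + (-3)·(-0.5) = 3.

Step 4 — take square root: d = √(3) ≈ 1.7321.

d(x, mu) = √(3) ≈ 1.7321


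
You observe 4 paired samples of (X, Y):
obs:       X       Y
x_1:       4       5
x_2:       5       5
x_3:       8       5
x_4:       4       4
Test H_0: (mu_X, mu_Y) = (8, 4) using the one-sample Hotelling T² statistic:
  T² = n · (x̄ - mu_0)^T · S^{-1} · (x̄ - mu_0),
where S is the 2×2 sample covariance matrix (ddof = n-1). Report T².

Step 1 — sample mean vector:
  mean(X) = (4 + 5 + 8 + 4) / 4 = 21/4 = 5.25
  mean(Y) = (5 + 5 + 5 + 4) / 4 = 19/4 = 4.75
  x̄ = (5.25, 4.75),  deviation x̄ - mu_0 = (5.25, 4.75) - (8, 4) = (-2.75, 0.75).

Step 2 — sample covariance matrix, S[i,j] = (1/(n-1)) · Σ_k (x_{k,i} - mean_i) · (x_{k,j} - mean_j), divisor n-1 = 3:
  S[X,X] = ((-1.25)·(-1.25) + (-0.25)·(-0.25) + (2.75)·(2.75) + (-1.25)·(-1.25)) / 3 = 10.75/3 = 3.5833
  S[X,Y] = ((-1.25)·(0.25) + (-0.25)·(0.25) + (2.75)·(0.25) + (-1.25)·(-0.75)) / 3 = 1.25/3 = 0.4167
  S[Y,Y] = ((0.25)·(0.25) + (0.25)·(0.25) + (0.25)·(0.25) + (-0.75)·(-0.75)) / 3 = 0.75/3 = 0.25
  S = [[3.5833, 0.4167],
 [0.4167, 0.25]].

Step 3 — invert S. det(S) = 3.5833·0.25 - (0.4167)² = 0.7222.
  S^{-1} = (1/det) · [[d, -b], [-b, a]] = [[0.3462, -0.5769],
 [-0.5769, 4.9615]].

Step 4 — quadratic form (x̄ - mu_0)^T · S^{-1} · (x̄ - mu_0):
  S^{-1} · (x̄ - mu_0) = (-1.3846, 5.3077),
  (x̄ - mu_0)^T · [...] = (-2.75)·(-1.3846) + (0.75)·(5.3077) = 7.7885.

Step 5 — scale by n: T² = 4 · 7.7885 = 31.1538.

T² ≈ 31.1538


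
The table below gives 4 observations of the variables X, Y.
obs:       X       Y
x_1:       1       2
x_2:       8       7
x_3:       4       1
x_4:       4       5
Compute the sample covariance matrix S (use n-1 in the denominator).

Step 1 — column means:
  mean(X) = (1 + 8 + 4 + 4) / 4 = 17/4 = 4.25
  mean(Y) = (2 + 7 + 1 + 5) / 4 = 15/4 = 3.75

Step 2 — sample covariance S[i,j] = (1/(n-1)) · Σ_k (x_{k,i} - mean_i) · (x_{k,j} - mean_j), with n-1 = 3.
  S[X,X] = ((-3.25)·(-3.25) + (3.75)·(3.75) + (-0.25)·(-0.25) + (-0.25)·(-0.25)) / 3 = 24.75/3 = 8.25
  S[X,Y] = ((-3.25)·(-1.75) + (3.75)·(3.25) + (-0.25)·(-2.75) + (-0.25)·(1.25)) / 3 = 18.25/3 = 6.0833
  S[Y,Y] = ((-1.75)·(-1.75) + (3.25)·(3.25) + (-2.75)·(-2.75) + (1.25)·(1.25)) / 3 = 22.75/3 = 7.5833

S is symmetric (S[j,i] = S[i,j]). Assembling:

S = [[8.25, 6.0833],
 [6.0833, 7.5833]]


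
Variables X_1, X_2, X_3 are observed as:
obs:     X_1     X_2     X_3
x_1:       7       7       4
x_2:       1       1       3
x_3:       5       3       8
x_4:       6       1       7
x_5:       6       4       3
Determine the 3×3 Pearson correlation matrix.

Step 1 — column means:
  mean(X_1) = (7 + 1 + 5 + 6 + 6) / 5 = 25/5 = 5
  mean(X_2) = (7 + 1 + 3 + 1 + 4) / 5 = 16/5 = 3.2
  mean(X_3) = (4 + 3 + 8 + 7 + 3) / 5 = 25/5 = 5

Step 2 — sample variances and covariances s[i,j] = (1/(n-1)) · Σ_k (x_{k,i} - mean_i) · (x_{k,j} - mean_j), with n-1 = 4:
  s[X_1,X_1] = ((2)·(2) + (-4)·(-4) + (0)·(0) + (1)·(1) + (1)·(1)) / 4 = 22/4 = 5.5
  s[X_1,X_2] = ((2)·(3.8) + (-4)·(-2.2) + (0)·(-0.2) + (1)·(-2.2) + (1)·(0.8)) / 4 = 15/4 = 3.75
  s[X_1,X_3] = ((2)·(-1) + (-4)·(-2) + (0)·(3) + (1)·(2) + (1)·(-2)) / 4 = 6/4 = 1.5
  s[X_2,X_2] = ((3.8)·(3.8) + (-2.2)·(-2.2) + (-0.2)·(-0.2) + (-2.2)·(-2.2) + (0.8)·(0.8)) / 4 = 24.8/4 = 6.2
  s[X_2,X_3] = ((3.8)·(-1) + (-2.2)·(-2) + (-0.2)·(3) + (-2.2)·(2) + (0.8)·(-2)) / 4 = -6/4 = -1.5
  s[X_3,X_3] = ((-1)·(-1) + (-2)·(-2) + (3)·(3) + (2)·(2) + (-2)·(-2)) / 4 = 22/4 = 5.5
  Sample standard deviations s_i = √(s[i,i]):
  s(X_1) = √(5.5) = 2.3452
  s(X_2) = √(6.2) = 2.49
  s(X_3) = √(5.5) = 2.3452

Step 3 — r_{ij} = s_{ij} / (s_i · s_j):
  r[X_1,X_1] = 1 (diagonal).
  r[X_1,X_2] = 3.75 / (2.3452 · 2.49) = 3.75 / 5.8395 = 0.6422
  r[X_1,X_3] = 1.5 / (2.3452 · 2.3452) = 1.5 / 5.5 = 0.2727
  r[X_2,X_2] = 1 (diagonal).
  r[X_2,X_3] = -1.5 / (2.49 · 2.3452) = -1.5 / 5.8395 = -0.2569
  r[X_3,X_3] = 1 (diagonal).

R is symmetric with unit diagonal. Assembling:

R = [[1, 0.6422, 0.2727],
 [0.6422, 1, -0.2569],
 [0.2727, -0.2569, 1]]


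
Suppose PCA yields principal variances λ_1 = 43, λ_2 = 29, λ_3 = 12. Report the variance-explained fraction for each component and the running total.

Step 1 — total variance = trace(Sigma) = Σ λ_i = 43 + 29 + 12 = 84.

Step 2 — fraction explained by component i = λ_i / Σ λ:
  PC1: 43/84 = 0.5119
  PC2: 29/84 = 0.3452
  PC3: 12/84 = 0.1429

Step 3 — cumulative fraction after k components = (λ_1 + ... + λ_k) / Σ λ:
  k = 1: 43/84 = 0.5119
  k = 2: (43 + 29)/84 = 72/84 = 0.8571
  k = 3: (43 + 29 + 12)/84 = 84/84 = 1

Summary (fraction, with percent):

explained: PC1 0.5119 (51.19%), PC2 0.3452 (34.52%), PC3 0.1429 (14.29%);  cumulative: 0.5119, 0.8571, 1


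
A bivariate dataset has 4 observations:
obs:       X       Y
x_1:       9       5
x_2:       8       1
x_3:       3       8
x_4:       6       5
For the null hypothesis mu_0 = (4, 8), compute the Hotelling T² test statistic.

Step 1 — sample mean vector:
  mean(X) = (9 + 8 + 3 + 6) / 4 = 26/4 = 6.5
  mean(Y) = (5 + 1 + 8 + 5) / 4 = 19/4 = 4.75
  x̄ = (6.5, 4.75),  deviation x̄ - mu_0 = (6.5, 4.75) - (4, 8) = (2.5, -3.25).

Step 2 — sample covariance matrix, S[i,j] = (1/(n-1)) · Σ_k (x_{k,i} - mean_i) · (x_{k,j} - mean_j), divisor n-1 = 3:
  S[X,X] = ((2.5)·(2.5) + (1.5)·(1.5) + (-3.5)·(-3.5) + (-0.5)·(-0.5)) / 3 = 21/3 = 7
  S[X,Y] = ((2.5)·(0.25) + (1.5)·(-3.75) + (-3.5)·(3.25) + (-0.5)·(0.25)) / 3 = -16.5/3 = -5.5
  S[Y,Y] = ((0.25)·(0.25) + (-3.75)·(-3.75) + (3.25)·(3.25) + (0.25)·(0.25)) / 3 = 24.75/3 = 8.25
  S = [[7, -5.5],
 [-5.5, 8.25]].

Step 3 — invert S. det(S) = 7·8.25 - (-5.5)² = 27.5.
  S^{-1} = (1/det) · [[d, -b], [-b, a]] = [[0.3, 0.2],
 [0.2, 0.2545]].

Step 4 — quadratic form (x̄ - mu_0)^T · S^{-1} · (x̄ - mu_0):
  S^{-1} · (x̄ - mu_0) = (0.1, -0.3273),
  (x̄ - mu_0)^T · [...] = (2.5)·(0.1) + (-3.25)·(-0.3273) = 1.3136.

Step 5 — scale by n: T² = 4 · 1.3136 = 5.2545.

T² ≈ 5.2545


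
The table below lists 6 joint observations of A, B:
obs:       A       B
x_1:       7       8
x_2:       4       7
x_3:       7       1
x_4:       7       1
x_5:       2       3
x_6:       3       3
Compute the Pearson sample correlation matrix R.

Step 1 — column means:
  mean(A) = (7 + 4 + 7 + 7 + 2 + 3) / 6 = 30/6 = 5
  mean(B) = (8 + 7 + 1 + 1 + 3 + 3) / 6 = 23/6 = 3.8333

Step 2 — sample variances and covariances s[i,j] = (1/(n-1)) · Σ_k (x_{k,i} - mean_i) · (x_{k,j} - mean_j), with n-1 = 5:
  s[A,A] = ((2)·(2) + (-1)·(-1) + (2)·(2) + (2)·(2) + (-3)·(-3) + (-2)·(-2)) / 5 = 26/5 = 5.2
  s[A,B] = ((2)·(4.1667) + (-1)·(3.1667) + (2)·(-2.8333) + (2)·(-2.8333) + (-3)·(-0.8333) + (-2)·(-0.8333)) / 5 = -2/5 = -0.4
  s[B,B] = ((4.1667)·(4.1667) + (3.1667)·(3.1667) + (-2.8333)·(-2.8333) + (-2.8333)·(-2.8333) + (-0.8333)·(-0.8333) + (-0.8333)·(-0.8333)) / 5 = 44.8333/5 = 8.9667
  Sample standard deviations s_i = √(s[i,i]):
  s(A) = √(5.2) = 2.2804
  s(B) = √(8.9667) = 2.9944

Step 3 — r_{ij} = s_{ij} / (s_i · s_j):
  r[A,A] = 1 (diagonal).
  r[A,B] = -0.4 / (2.2804 · 2.9944) = -0.4 / 6.8284 = -0.0586
  r[B,B] = 1 (diagonal).

R is symmetric with unit diagonal. Assembling:

R = [[1, -0.0586],
 [-0.0586, 1]]


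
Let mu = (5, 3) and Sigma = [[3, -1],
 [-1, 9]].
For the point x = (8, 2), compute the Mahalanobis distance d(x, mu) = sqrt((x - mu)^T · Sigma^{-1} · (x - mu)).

Step 1 — centre the observation: (x - mu) = (3, -1).

Step 2 — invert Sigma. det(Sigma) = 3·9 - (-1)² = 26.
  Sigma^{-1} = (1/det) · [[d, -b], [-b, a]] = [[0.3462, 0.0385],
 [0.0385, 0.1154]].

Step 3 — form the quadratic (x - mu)^T · Sigma^{-1} · (x - mu):
  Sigma^{-1} · (x - mu) = (1, 0).
  (x - mu)^T · [Sigma^{-1} · (x - mu)] = (3)·(1) + (-1)·(0) = 3.

Step 4 — take square root: d = √(3) ≈ 1.7321.

d(x, mu) = √(3) ≈ 1.7321


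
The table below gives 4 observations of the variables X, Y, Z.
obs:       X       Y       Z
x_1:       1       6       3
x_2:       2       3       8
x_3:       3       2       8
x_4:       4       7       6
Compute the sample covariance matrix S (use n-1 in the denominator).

Step 1 — column means:
  mean(X) = (1 + 2 + 3 + 4) / 4 = 10/4 = 2.5
  mean(Y) = (6 + 3 + 2 + 7) / 4 = 18/4 = 4.5
  mean(Z) = (3 + 8 + 8 + 6) / 4 = 25/4 = 6.25

Step 2 — sample covariance S[i,j] = (1/(n-1)) · Σ_k (x_{k,i} - mean_i) · (x_{k,j} - mean_j), with n-1 = 3.
  S[X,X] = ((-1.5)·(-1.5) + (-0.5)·(-0.5) + (0.5)·(0.5) + (1.5)·(1.5)) / 3 = 5/3 = 1.6667
  S[X,Y] = ((-1.5)·(1.5) + (-0.5)·(-1.5) + (0.5)·(-2.5) + (1.5)·(2.5)) / 3 = 1/3 = 0.3333
  S[X,Z] = ((-1.5)·(-3.25) + (-0.5)·(1.75) + (0.5)·(1.75) + (1.5)·(-0.25)) / 3 = 4.5/3 = 1.5
  S[Y,Y] = ((1.5)·(1.5) + (-1.5)·(-1.5) + (-2.5)·(-2.5) + (2.5)·(2.5)) / 3 = 17/3 = 5.6667
  S[Y,Z] = ((1.5)·(-3.25) + (-1.5)·(1.75) + (-2.5)·(1.75) + (2.5)·(-0.25)) / 3 = -12.5/3 = -4.1667
  S[Z,Z] = ((-3.25)·(-3.25) + (1.75)·(1.75) + (1.75)·(1.75) + (-0.25)·(-0.25)) / 3 = 16.75/3 = 5.5833

S is symmetric (S[j,i] = S[i,j]). Assembling:

S = [[1.6667, 0.3333, 1.5],
 [0.3333, 5.6667, -4.1667],
 [1.5, -4.1667, 5.5833]]


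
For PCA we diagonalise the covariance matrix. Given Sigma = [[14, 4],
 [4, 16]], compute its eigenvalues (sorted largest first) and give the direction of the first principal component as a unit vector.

Step 1 — characteristic polynomial of 2×2 Sigma:
  det(Sigma - λI) = λ² - trace · λ + det = 0.
  trace = 14 + 16 = 30, det = 14·16 - (4)² = 208.
Step 2 — discriminant:
  Δ = trace² - 4·det = 900 - 832 = 68.
Step 3 — eigenvalues:
  λ = (trace ± √Δ)/2 = (30 ± 8.2462)/2,
  λ_1 = 19.1231,  λ_2 = 10.8769.

Step 4 — unit eigenvector for λ_1: solve (Sigma - λ_1 I)v = 0. First row:
  (14 - 19.1231)·v_x + (4)·v_y = 0, i.e. (-5.1231)·v_x + (4)·v_y = 0,
  so v ∝ (b, λ_1 - a) = (4, 5.1231) = u.
  ||u|| = √((4)² + (5.1231)²) = √(42.2462) ≈ 6.4997,
  v_1 = u/||u|| ≈ (0.6154, 0.7882) (||v_1|| = 1).

λ_1 = 19.1231,  λ_2 = 10.8769;  v_1 ≈ (0.6154, 0.7882)


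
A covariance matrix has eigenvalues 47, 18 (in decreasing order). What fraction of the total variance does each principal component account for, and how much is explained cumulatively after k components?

Step 1 — total variance = trace(Sigma) = Σ λ_i = 47 + 18 = 65.

Step 2 — fraction explained by component i = λ_i / Σ λ:
  PC1: 47/65 = 0.7231
  PC2: 18/65 = 0.2769

Step 3 — cumulative fraction after k components = (λ_1 + ... + λ_k) / Σ λ:
  k = 1: 47/65 = 0.7231
  k = 2: (47 + 18)/65 = 65/65 = 1

Summary (fraction, with percent):

explained: PC1 0.7231 (72.31%), PC2 0.2769 (27.69%);  cumulative: 0.7231, 1


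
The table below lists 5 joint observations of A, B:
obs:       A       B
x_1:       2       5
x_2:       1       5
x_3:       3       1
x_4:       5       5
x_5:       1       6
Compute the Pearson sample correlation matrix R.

Step 1 — column means:
  mean(A) = (2 + 1 + 3 + 5 + 1) / 5 = 12/5 = 2.4
  mean(B) = (5 + 5 + 1 + 5 + 6) / 5 = 22/5 = 4.4

Step 2 — sample variances and covariances s[i,j] = (1/(n-1)) · Σ_k (x_{k,i} - mean_i) · (x_{k,j} - mean_j), with n-1 = 4:
  s[A,A] = ((-0.4)·(-0.4) + (-1.4)·(-1.4) + (0.6)·(0.6) + (2.6)·(2.6) + (-1.4)·(-1.4)) / 4 = 11.2/4 = 2.8
  s[A,B] = ((-0.4)·(0.6) + (-1.4)·(0.6) + (0.6)·(-3.4) + (2.6)·(0.6) + (-1.4)·(1.6)) / 4 = -3.8/4 = -0.95
  s[B,B] = ((0.6)·(0.6) + (0.6)·(0.6) + (-3.4)·(-3.4) + (0.6)·(0.6) + (1.6)·(1.6)) / 4 = 15.2/4 = 3.8
  Sample standard deviations s_i = √(s[i,i]):
  s(A) = √(2.8) = 1.6733
  s(B) = √(3.8) = 1.9494

Step 3 — r_{ij} = s_{ij} / (s_i · s_j):
  r[A,A] = 1 (diagonal).
  r[A,B] = -0.95 / (1.6733 · 1.9494) = -0.95 / 3.2619 = -0.2912
  r[B,B] = 1 (diagonal).

R is symmetric with unit diagonal. Assembling:

R = [[1, -0.2912],
 [-0.2912, 1]]


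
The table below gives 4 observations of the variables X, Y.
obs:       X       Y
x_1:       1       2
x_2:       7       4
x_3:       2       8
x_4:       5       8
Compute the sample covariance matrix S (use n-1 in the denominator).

Step 1 — column means:
  mean(X) = (1 + 7 + 2 + 5) / 4 = 15/4 = 3.75
  mean(Y) = (2 + 4 + 8 + 8) / 4 = 22/4 = 5.5

Step 2 — sample covariance S[i,j] = (1/(n-1)) · Σ_k (x_{k,i} - mean_i) · (x_{k,j} - mean_j), with n-1 = 3.
  S[X,X] = ((-2.75)·(-2.75) + (3.25)·(3.25) + (-1.75)·(-1.75) + (1.25)·(1.25)) / 3 = 22.75/3 = 7.5833
  S[X,Y] = ((-2.75)·(-3.5) + (3.25)·(-1.5) + (-1.75)·(2.5) + (1.25)·(2.5)) / 3 = 3.5/3 = 1.1667
  S[Y,Y] = ((-3.5)·(-3.5) + (-1.5)·(-1.5) + (2.5)·(2.5) + (2.5)·(2.5)) / 3 = 27/3 = 9

S is symmetric (S[j,i] = S[i,j]). Assembling:

S = [[7.5833, 1.1667],
 [1.1667, 9]]


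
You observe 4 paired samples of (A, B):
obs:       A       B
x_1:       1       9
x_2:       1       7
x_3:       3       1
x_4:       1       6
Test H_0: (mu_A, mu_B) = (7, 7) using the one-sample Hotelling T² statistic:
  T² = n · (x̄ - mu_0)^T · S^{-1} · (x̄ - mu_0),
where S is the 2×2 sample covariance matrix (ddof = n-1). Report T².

Step 1 — sample mean vector:
  mean(A) = (1 + 1 + 3 + 1) / 4 = 6/4 = 1.5
  mean(B) = (9 + 7 + 1 + 6) / 4 = 23/4 = 5.75
  x̄ = (1.5, 5.75),  deviation x̄ - mu_0 = (1.5, 5.75) - (7, 7) = (-5.5, -1.25).

Step 2 — sample covariance matrix, S[i,j] = (1/(n-1)) · Σ_k (x_{k,i} - mean_i) · (x_{k,j} - mean_j), divisor n-1 = 3:
  S[A,A] = ((-0.5)·(-0.5) + (-0.5)·(-0.5) + (1.5)·(1.5) + (-0.5)·(-0.5)) / 3 = 3/3 = 1
  S[A,B] = ((-0.5)·(3.25) + (-0.5)·(1.25) + (1.5)·(-4.75) + (-0.5)·(0.25)) / 3 = -9.5/3 = -3.1667
  S[B,B] = ((3.25)·(3.25) + (1.25)·(1.25) + (-4.75)·(-4.75) + (0.25)·(0.25)) / 3 = 34.75/3 = 11.5833
  S = [[1, -3.1667],
 [-3.1667, 11.5833]].

Step 3 — invert S. det(S) = 1·11.5833 - (-3.1667)² = 1.5556.
  S^{-1} = (1/det) · [[d, -b], [-b, a]] = [[7.4464, 2.0357],
 [2.0357, 0.6429]].

Step 4 — quadratic form (x̄ - mu_0)^T · S^{-1} · (x̄ - mu_0):
  S^{-1} · (x̄ - mu_0) = (-43.5, -12),
  (x̄ - mu_0)^T · [...] = (-5.5)·(-43.5) + (-1.25)·(-12) = 254.25.

Step 5 — scale by n: T² = 4 · 254.25 = 1017.

T² ≈ 1017


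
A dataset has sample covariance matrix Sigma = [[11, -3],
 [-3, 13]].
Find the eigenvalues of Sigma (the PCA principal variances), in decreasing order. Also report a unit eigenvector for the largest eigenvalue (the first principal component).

Step 1 — characteristic polynomial of 2×2 Sigma:
  det(Sigma - λI) = λ² - trace · λ + det = 0.
  trace = 11 + 13 = 24, det = 11·13 - (-3)² = 134.
Step 2 — discriminant:
  Δ = trace² - 4·det = 576 - 536 = 40.
Step 3 — eigenvalues:
  λ = (trace ± √Δ)/2 = (24 ± 6.3246)/2,
  λ_1 = 15.1623,  λ_2 = 8.8377.

Step 4 — unit eigenvector for λ_1: solve (Sigma - λ_1 I)v = 0. First row:
  (11 - 15.1623)·v_x + (-3)·v_y = 0, i.e. (-4.1623)·v_x + (-3)·v_y = 0,
  so v ∝ (b, λ_1 - a) = (-3, 4.1623); multiply by -1 so the first entry is positive: u = (3, -4.1623).
  ||u|| = √((3)² + (-4.1623)²) = √(26.3246) ≈ 5.1307,
  v_1 = u/||u|| ≈ (0.5847, -0.8112) (||v_1|| = 1).

λ_1 = 15.1623,  λ_2 = 8.8377;  v_1 ≈ (0.5847, -0.8112)


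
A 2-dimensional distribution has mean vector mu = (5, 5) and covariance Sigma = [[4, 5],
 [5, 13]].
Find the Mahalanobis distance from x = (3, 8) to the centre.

Step 1 — centre the observation: (x - mu) = (-2, 3).

Step 2 — invert Sigma. det(Sigma) = 4·13 - (5)² = 27.
  Sigma^{-1} = (1/det) · [[d, -b], [-b, a]] = [[0.4815, -0.1852],
 [-0.1852, 0.1481]].

Step 3 — form the quadratic (x - mu)^T · Sigma^{-1} · (x - mu):
  Sigma^{-1} · (x - mu) = (-1.5185, 0.8148).
  (x - mu)^T · [Sigma^{-1} · (x - mu)] = (-2)·(-1.5185) + (3)·(0.8148) = 5.4815.

Step 4 — take square root: d = √(5.4815) ≈ 2.3413.

d(x, mu) = √(5.4815) ≈ 2.3413


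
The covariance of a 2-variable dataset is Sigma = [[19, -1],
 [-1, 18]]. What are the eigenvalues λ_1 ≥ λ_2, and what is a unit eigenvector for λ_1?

Step 1 — characteristic polynomial of 2×2 Sigma:
  det(Sigma - λI) = λ² - trace · λ + det = 0.
  trace = 19 + 18 = 37, det = 19·18 - (-1)² = 341.
Step 2 — discriminant:
  Δ = trace² - 4·det = 1369 - 1364 = 5.
Step 3 — eigenvalues:
  λ = (trace ± √Δ)/2 = (37 ± 2.2361)/2,
  λ_1 = 19.618,  λ_2 = 17.382.

Step 4 — unit eigenvector for λ_1: solve (Sigma - λ_1 I)v = 0. First row:
  (19 - 19.618)·v_x + (-1)·v_y = 0, i.e. (-0.618)·v_x + (-1)·v_y = 0,
  so v ∝ (b, λ_1 - a) = (-1, 0.618); multiply by -1 so the first entry is positive: u = (1, -0.618).
  ||u|| = √((1)² + (-0.618)²) = √(1.382) ≈ 1.1756,
  v_1 = u/||u|| ≈ (0.8507, -0.5257) (||v_1|| = 1).

λ_1 = 19.618,  λ_2 = 17.382;  v_1 ≈ (0.8507, -0.5257)


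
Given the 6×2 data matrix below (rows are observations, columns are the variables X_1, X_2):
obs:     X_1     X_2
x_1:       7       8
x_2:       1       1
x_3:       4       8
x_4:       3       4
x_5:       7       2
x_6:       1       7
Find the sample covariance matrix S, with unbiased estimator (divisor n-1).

Step 1 — column means:
  mean(X_1) = (7 + 1 + 4 + 3 + 7 + 1) / 6 = 23/6 = 3.8333
  mean(X_2) = (8 + 1 + 8 + 4 + 2 + 7) / 6 = 30/6 = 5

Step 2 — sample covariance S[i,j] = (1/(n-1)) · Σ_k (x_{k,i} - mean_i) · (x_{k,j} - mean_j), with n-1 = 5.
  S[X_1,X_1] = ((3.1667)·(3.1667) + (-2.8333)·(-2.8333) + (0.1667)·(0.1667) + (-0.8333)·(-0.8333) + (3.1667)·(3.1667) + (-2.8333)·(-2.8333)) / 5 = 36.8333/5 = 7.3667
  S[X_1,X_2] = ((3.1667)·(3) + (-2.8333)·(-4) + (0.1667)·(3) + (-0.8333)·(-1) + (3.1667)·(-3) + (-2.8333)·(2)) / 5 = 7/5 = 1.4
  S[X_2,X_2] = ((3)·(3) + (-4)·(-4) + (3)·(3) + (-1)·(-1) + (-3)·(-3) + (2)·(2)) / 5 = 48/5 = 9.6

S is symmetric (S[j,i] = S[i,j]). Assembling:

S = [[7.3667, 1.4],
 [1.4, 9.6]]


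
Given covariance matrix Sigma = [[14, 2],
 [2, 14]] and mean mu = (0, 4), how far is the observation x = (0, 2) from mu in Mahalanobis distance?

Step 1 — centre the observation: (x - mu) = (0, -2).

Step 2 — invert Sigma. det(Sigma) = 14·14 - (2)² = 192.
  Sigma^{-1} = (1/det) · [[d, -b], [-b, a]] = [[0.0729, -0.0104],
 [-0.0104, 0.0729]].

Step 3 — form the quadratic (x - mu)^T · Sigma^{-1} · (x - mu):
  Sigma^{-1} · (x - mu) = (0.0208, -0.1458).
  (x - mu)^T · [Sigma^{-1} · (x - mu)] = (0)·(0.0208) + (-2)·(-0.1458) = 0.2917.

Step 4 — take square root: d = √(0.2917) ≈ 0.5401.

d(x, mu) = √(0.2917) ≈ 0.5401


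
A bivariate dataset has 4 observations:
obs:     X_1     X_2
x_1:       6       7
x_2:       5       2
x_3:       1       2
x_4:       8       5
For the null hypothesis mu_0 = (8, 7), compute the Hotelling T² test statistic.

Step 1 — sample mean vector:
  mean(X_1) = (6 + 5 + 1 + 8) / 4 = 20/4 = 5
  mean(X_2) = (7 + 2 + 2 + 5) / 4 = 16/4 = 4
  x̄ = (5, 4),  deviation x̄ - mu_0 = (5, 4) - (8, 7) = (-3, -3).

Step 2 — sample covariance matrix, S[i,j] = (1/(n-1)) · Σ_k (x_{k,i} - mean_i) · (x_{k,j} - mean_j), divisor n-1 = 3:
  S[X_1,X_1] = ((1)·(1) + (0)·(0) + (-4)·(-4) + (3)·(3)) / 3 = 26/3 = 8.6667
  S[X_1,X_2] = ((1)·(3) + (0)·(-2) + (-4)·(-2) + (3)·(1)) / 3 = 14/3 = 4.6667
  S[X_2,X_2] = ((3)·(3) + (-2)·(-2) + (-2)·(-2) + (1)·(1)) / 3 = 18/3 = 6
  S = [[8.6667, 4.6667],
 [4.6667, 6]].

Step 3 — invert S. det(S) = 8.6667·6 - (4.6667)² = 30.2222.
  S^{-1} = (1/det) · [[d, -b], [-b, a]] = [[0.1985, -0.1544],
 [-0.1544, 0.2868]].

Step 4 — quadratic form (x̄ - mu_0)^T · S^{-1} · (x̄ - mu_0):
  S^{-1} · (x̄ - mu_0) = (-0.1324, -0.3971),
  (x̄ - mu_0)^T · [...] = (-3)·(-0.1324) + (-3)·(-0.3971) = 1.5882.

Step 5 — scale by n: T² = 4 · 1.5882 = 6.3529.

T² ≈ 6.3529


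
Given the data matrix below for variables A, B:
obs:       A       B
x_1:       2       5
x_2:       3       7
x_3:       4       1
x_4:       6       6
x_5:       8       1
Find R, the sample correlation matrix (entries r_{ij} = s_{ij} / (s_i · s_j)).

Step 1 — column means:
  mean(A) = (2 + 3 + 4 + 6 + 8) / 5 = 23/5 = 4.6
  mean(B) = (5 + 7 + 1 + 6 + 1) / 5 = 20/5 = 4

Step 2 — sample variances and covariances s[i,j] = (1/(n-1)) · Σ_k (x_{k,i} - mean_i) · (x_{k,j} - mean_j), with n-1 = 4:
  s[A,A] = ((-2.6)·(-2.6) + (-1.6)·(-1.6) + (-0.6)·(-0.6) + (1.4)·(1.4) + (3.4)·(3.4)) / 4 = 23.2/4 = 5.8
  s[A,B] = ((-2.6)·(1) + (-1.6)·(3) + (-0.6)·(-3) + (1.4)·(2) + (3.4)·(-3)) / 4 = -13/4 = -3.25
  s[B,B] = ((1)·(1) + (3)·(3) + (-3)·(-3) + (2)·(2) + (-3)·(-3)) / 4 = 32/4 = 8
  Sample standard deviations s_i = √(s[i,i]):
  s(A) = √(5.8) = 2.4083
  s(B) = √(8) = 2.8284

Step 3 — r_{ij} = s_{ij} / (s_i · s_j):
  r[A,A] = 1 (diagonal).
  r[A,B] = -3.25 / (2.4083 · 2.8284) = -3.25 / 6.8118 = -0.4771
  r[B,B] = 1 (diagonal).

R is symmetric with unit diagonal. Assembling:

R = [[1, -0.4771],
 [-0.4771, 1]]


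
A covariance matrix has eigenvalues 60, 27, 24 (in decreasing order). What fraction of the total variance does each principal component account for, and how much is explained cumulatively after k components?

Step 1 — total variance = trace(Sigma) = Σ λ_i = 60 + 27 + 24 = 111.

Step 2 — fraction explained by component i = λ_i / Σ λ:
  PC1: 60/111 = 0.5405
  PC2: 27/111 = 0.2432
  PC3: 24/111 = 0.2162

Step 3 — cumulative fraction after k components = (λ_1 + ... + λ_k) / Σ λ:
  k = 1: 60/111 = 0.5405
  k = 2: (60 + 27)/111 = 87/111 = 0.7838
  k = 3: (60 + 27 + 24)/111 = 111/111 = 1

Summary (fraction, with percent):

explained: PC1 0.5405 (54.05%), PC2 0.2432 (24.32%), PC3 0.2162 (21.62%);  cumulative: 0.5405, 0.7838, 1


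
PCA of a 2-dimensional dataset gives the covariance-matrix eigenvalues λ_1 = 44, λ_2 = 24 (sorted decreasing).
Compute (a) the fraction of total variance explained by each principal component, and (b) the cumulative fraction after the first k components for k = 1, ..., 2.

Step 1 — total variance = trace(Sigma) = Σ λ_i = 44 + 24 = 68.

Step 2 — fraction explained by component i = λ_i / Σ λ:
  PC1: 44/68 = 0.6471
  PC2: 24/68 = 0.3529

Step 3 — cumulative fraction after k components = (λ_1 + ... + λ_k) / Σ λ:
  k = 1: 44/68 = 0.6471
  k = 2: (44 + 24)/68 = 68/68 = 1

Summary (fraction, with percent):

explained: PC1 0.6471 (64.71%), PC2 0.3529 (35.29%);  cumulative: 0.6471, 1


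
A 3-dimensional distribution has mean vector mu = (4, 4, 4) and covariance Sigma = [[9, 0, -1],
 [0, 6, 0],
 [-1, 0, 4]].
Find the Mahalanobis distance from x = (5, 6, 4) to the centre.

Step 1 — centre the observation: (x - mu) = (1, 2, 0).

Step 2 — invert Sigma (cofactor / det for 3×3, or solve directly):
  Sigma^{-1} = [[0.1143, 0, 0.0286],
 [0, 0.1667, 0],
 [0.0286, 0, 0.2571]].

Step 3 — form the quadratic (x - mu)^T · Sigma^{-1} · (x - mu):
  Sigma^{-1} · (x - mu) = (0.1143, 0.3333, 0.0286).
  (x - mu)^T · [Sigma^{-1} · (x - mu)] = (1)·(0.1143) + (2)·(0.3333) + (0)·(0.0286) = 0.781.

Step 4 — take square root: d = √(0.781) ≈ 0.8837.

d(x, mu) = √(0.781) ≈ 0.8837


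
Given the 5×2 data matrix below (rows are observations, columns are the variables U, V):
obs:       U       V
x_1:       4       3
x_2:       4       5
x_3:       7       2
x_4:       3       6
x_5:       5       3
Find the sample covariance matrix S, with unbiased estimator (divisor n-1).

Step 1 — column means:
  mean(U) = (4 + 4 + 7 + 3 + 5) / 5 = 23/5 = 4.6
  mean(V) = (3 + 5 + 2 + 6 + 3) / 5 = 19/5 = 3.8

Step 2 — sample covariance S[i,j] = (1/(n-1)) · Σ_k (x_{k,i} - mean_i) · (x_{k,j} - mean_j), with n-1 = 4.
  S[U,U] = ((-0.6)·(-0.6) + (-0.6)·(-0.6) + (2.4)·(2.4) + (-1.6)·(-1.6) + (0.4)·(0.4)) / 4 = 9.2/4 = 2.3
  S[U,V] = ((-0.6)·(-0.8) + (-0.6)·(1.2) + (2.4)·(-1.8) + (-1.6)·(2.2) + (0.4)·(-0.8)) / 4 = -8.4/4 = -2.1
  S[V,V] = ((-0.8)·(-0.8) + (1.2)·(1.2) + (-1.8)·(-1.8) + (2.2)·(2.2) + (-0.8)·(-0.8)) / 4 = 10.8/4 = 2.7

S is symmetric (S[j,i] = S[i,j]). Assembling:

S = [[2.3, -2.1],
 [-2.1, 2.7]]


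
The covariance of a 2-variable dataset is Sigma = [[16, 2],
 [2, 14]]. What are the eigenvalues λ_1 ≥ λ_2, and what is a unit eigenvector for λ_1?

Step 1 — characteristic polynomial of 2×2 Sigma:
  det(Sigma - λI) = λ² - trace · λ + det = 0.
  trace = 16 + 14 = 30, det = 16·14 - (2)² = 220.
Step 2 — discriminant:
  Δ = trace² - 4·det = 900 - 880 = 20.
Step 3 — eigenvalues:
  λ = (trace ± √Δ)/2 = (30 ± 4.4721)/2,
  λ_1 = 17.2361,  λ_2 = 12.7639.

Step 4 — unit eigenvector for λ_1: solve (Sigma - λ_1 I)v = 0. First row:
  (16 - 17.2361)·v_x + (2)·v_y = 0, i.e. (-1.2361)·v_x + (2)·v_y = 0,
  so v ∝ (b, λ_1 - a) = (2, 1.2361) = u.
  ||u|| = √((2)² + (1.2361)²) = √(5.5279) ≈ 2.3511,
  v_1 = u/||u|| ≈ (0.8507, 0.5257) (||v_1|| = 1).

λ_1 = 17.2361,  λ_2 = 12.7639;  v_1 ≈ (0.8507, 0.5257)


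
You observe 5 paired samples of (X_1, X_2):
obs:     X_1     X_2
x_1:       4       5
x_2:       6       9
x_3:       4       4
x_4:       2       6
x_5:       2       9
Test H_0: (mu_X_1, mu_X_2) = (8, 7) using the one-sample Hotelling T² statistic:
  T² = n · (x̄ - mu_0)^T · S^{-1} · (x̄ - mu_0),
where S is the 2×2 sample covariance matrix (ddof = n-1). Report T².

Step 1 — sample mean vector:
  mean(X_1) = (4 + 6 + 4 + 2 + 2) / 5 = 18/5 = 3.6
  mean(X_2) = (5 + 9 + 4 + 6 + 9) / 5 = 33/5 = 6.6
  x̄ = (3.6, 6.6),  deviation x̄ - mu_0 = (3.6, 6.6) - (8, 7) = (-4.4, -0.4).

Step 2 — sample covariance matrix, S[i,j] = (1/(n-1)) · Σ_k (x_{k,i} - mean_i) · (x_{k,j} - mean_j), divisor n-1 = 4:
  S[X_1,X_1] = ((0.4)·(0.4) + (2.4)·(2.4) + (0.4)·(0.4) + (-1.6)·(-1.6) + (-1.6)·(-1.6)) / 4 = 11.2/4 = 2.8
  S[X_1,X_2] = ((0.4)·(-1.6) + (2.4)·(2.4) + (0.4)·(-2.6) + (-1.6)·(-0.6) + (-1.6)·(2.4)) / 4 = 1.2/4 = 0.3
  S[X_2,X_2] = ((-1.6)·(-1.6) + (2.4)·(2.4) + (-2.6)·(-2.6) + (-0.6)·(-0.6) + (2.4)·(2.4)) / 4 = 21.2/4 = 5.3
  S = [[2.8, 0.3],
 [0.3, 5.3]].

Step 3 — invert S. det(S) = 2.8·5.3 - (0.3)² = 14.75.
  S^{-1} = (1/det) · [[d, -b], [-b, a]] = [[0.3593, -0.0203],
 [-0.0203, 0.1898]].

Step 4 — quadratic form (x̄ - mu_0)^T · S^{-1} · (x̄ - mu_0):
  S^{-1} · (x̄ - mu_0) = (-1.5729, 0.0136),
  (x̄ - mu_0)^T · [...] = (-4.4)·(-1.5729) + (-0.4)·(0.0136) = 6.9153.

Step 5 — scale by n: T² = 5 · 6.9153 = 34.5763.

T² ≈ 34.5763
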